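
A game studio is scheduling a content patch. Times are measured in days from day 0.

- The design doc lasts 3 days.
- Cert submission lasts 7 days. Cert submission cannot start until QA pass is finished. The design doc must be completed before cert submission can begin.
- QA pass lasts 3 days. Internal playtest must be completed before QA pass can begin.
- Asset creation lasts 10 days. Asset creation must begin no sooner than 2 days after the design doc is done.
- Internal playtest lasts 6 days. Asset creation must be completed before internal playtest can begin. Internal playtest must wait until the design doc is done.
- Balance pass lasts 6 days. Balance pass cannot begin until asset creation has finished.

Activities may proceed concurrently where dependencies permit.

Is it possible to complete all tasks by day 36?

The design doc has no prerequisites, so it starts at day 0 and finishes at day 3.
Asset creation cannot begin until the design doc (finishes day 3, plus 2-day gap → day 5). It runs from day 5 to 5 + 10 = day 15.
Balance pass waits on asset creation (finishes day 15), so it starts at day 15 and finishes at 15 + 6 = day 21.
For internal playtest: asset creation (finishes day 15); the design doc (finishes day 3). Taking the maximum gives a start of day 15, and it finishes at 15 + 6 = day 21.
QA pass waits on internal playtest (finishes day 21), so it starts at day 21 and finishes at 21 + 3 = day 24.
Cert submission cannot start until QA pass (finishes day 24); the design doc (finishes day 3). The controlling bound is day 24, so cert submission finishes at 24 + 7 = day 31.
Every task is finished by day 31, which is no later than the deadline of 36, so the schedule is feasible.

Yes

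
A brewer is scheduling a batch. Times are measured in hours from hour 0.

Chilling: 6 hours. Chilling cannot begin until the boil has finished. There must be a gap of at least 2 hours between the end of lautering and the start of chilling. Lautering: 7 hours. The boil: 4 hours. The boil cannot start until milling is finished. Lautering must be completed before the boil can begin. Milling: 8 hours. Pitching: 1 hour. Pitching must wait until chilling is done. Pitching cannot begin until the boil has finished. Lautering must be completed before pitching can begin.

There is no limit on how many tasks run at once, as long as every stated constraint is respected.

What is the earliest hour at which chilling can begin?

12

Lautering has no prerequisites, so it starts at hour 0 and finishes at hour 7.
Milling has no prerequisites, so it starts at hour 0 and finishes at hour 8.
The boil needs all of milling (finishes hour 8); lautering (finishes hour 7). That puts its earliest start at hour 8; it finishes at 8 + 4 = hour 12.
Chilling waits on the boil (finishes hour 12); lautering (finishes hour 7, plus 2-hour gap → hour 9). The latest of these is hour 12, which is the earliest chilling can start.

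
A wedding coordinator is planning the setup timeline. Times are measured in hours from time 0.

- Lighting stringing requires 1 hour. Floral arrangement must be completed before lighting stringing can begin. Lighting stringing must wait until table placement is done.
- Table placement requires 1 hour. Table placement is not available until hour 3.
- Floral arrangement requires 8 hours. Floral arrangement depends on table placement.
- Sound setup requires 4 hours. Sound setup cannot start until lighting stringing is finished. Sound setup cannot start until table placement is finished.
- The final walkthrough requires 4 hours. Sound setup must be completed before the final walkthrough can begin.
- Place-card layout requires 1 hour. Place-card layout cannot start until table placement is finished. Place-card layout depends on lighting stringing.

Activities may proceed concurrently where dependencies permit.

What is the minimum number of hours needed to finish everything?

Table placement cannot begin until its own release at hour 3. It runs from hour 3 to 3 + 1 = hour 4.
After table placement (finishes hour 4), floral arrangement can start at hour 4 and finishes at hour 12.
For lighting stringing: floral arrangement (finishes hour 12); table placement (finishes hour 4). Taking the maximum gives a start of hour 12, and it finishes at 12 + 1 = hour 13.
Place-card layout has to wait for table placement (finishes hour 4); lighting stringing (finishes hour 13). The latest of these is hour 13, so place-card layout runs hour 13 to 13 + 1 = hour 14.
Sound setup needs all of lighting stringing (finishes hour 13); table placement (finishes hour 4). That puts its earliest start at hour 13; it finishes at 13 + 4 = hour 17.
After sound setup (finishes hour 17), the final walkthrough can start at hour 17 and finishes at hour 21.
All tasks are finished once the last one completes. Finish times: Table placement at 4, Floral arrangement at 12, Lighting stringing at 13, Sound setup at 17, Place-card layout at 14, The final walkthrough at 21. The latest is hour 21.

21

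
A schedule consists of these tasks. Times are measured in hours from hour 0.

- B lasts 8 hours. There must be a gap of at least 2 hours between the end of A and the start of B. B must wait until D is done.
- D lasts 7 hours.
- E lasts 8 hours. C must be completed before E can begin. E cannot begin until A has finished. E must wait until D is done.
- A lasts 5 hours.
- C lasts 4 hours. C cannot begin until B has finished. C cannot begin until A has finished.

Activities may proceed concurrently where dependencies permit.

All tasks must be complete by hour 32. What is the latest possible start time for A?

Nothing follows E; the deadline of hour 32 is its only limit. It must start by 32 − 8 = hour 24.
Since E (must start by hour 24) depends on it, C must finish by hour 24. Backing off its 4-hour duration gives a latest start of hour 20.
Since C (must start by hour 20) depends on it, B must finish by hour 20. Backing off its 8-hour duration gives a latest start of hour 12.
A has several dependents: B (must start by hour 12, minus 2-hour gap → hour 10); C (must start by hour 20); E (must start by hour 24). The earliest of those limits is hour 10, so A must start by 10 − 5 = hour 5.

5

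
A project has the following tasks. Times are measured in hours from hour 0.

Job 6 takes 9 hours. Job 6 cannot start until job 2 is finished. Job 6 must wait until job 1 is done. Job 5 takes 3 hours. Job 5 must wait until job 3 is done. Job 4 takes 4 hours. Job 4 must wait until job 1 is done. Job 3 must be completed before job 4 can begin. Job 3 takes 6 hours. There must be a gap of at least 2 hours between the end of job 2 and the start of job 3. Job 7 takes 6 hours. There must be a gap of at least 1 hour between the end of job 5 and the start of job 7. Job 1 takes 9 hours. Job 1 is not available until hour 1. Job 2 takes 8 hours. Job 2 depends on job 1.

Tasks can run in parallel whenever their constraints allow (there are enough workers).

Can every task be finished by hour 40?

Job 1 cannot begin until its own release at hour 1. It runs from hour 1 to 1 + 9 = hour 10.
Job 2 waits on job 1 (finishes hour 10), so it starts at hour 10 and finishes at 10 + 8 = hour 18.
Job 6 cannot start until job 2 (finishes hour 18); job 1 (finishes hour 10). The controlling bound is hour 18, so job 6 finishes at 18 + 9 = hour 27.
After job 2 (finishes hour 18, plus 2-hour gap → hour 20), job 3 can start at hour 20 and finishes at hour 26.
After job 3 (finishes hour 26), job 5 can start at hour 26 and finishes at hour 29.
After job 5 (finishes hour 29, plus 1-hour gap → hour 30), job 7 can start at hour 30 and finishes at hour 36.
For job 4: job 1 (finishes hour 10); job 3 (finishes hour 26). Taking the maximum gives a start of hour 26, and it finishes at 26 + 4 = hour 30.
Every task is finished by hour 36, which is no later than the deadline of 40, so the schedule is feasible.

Yes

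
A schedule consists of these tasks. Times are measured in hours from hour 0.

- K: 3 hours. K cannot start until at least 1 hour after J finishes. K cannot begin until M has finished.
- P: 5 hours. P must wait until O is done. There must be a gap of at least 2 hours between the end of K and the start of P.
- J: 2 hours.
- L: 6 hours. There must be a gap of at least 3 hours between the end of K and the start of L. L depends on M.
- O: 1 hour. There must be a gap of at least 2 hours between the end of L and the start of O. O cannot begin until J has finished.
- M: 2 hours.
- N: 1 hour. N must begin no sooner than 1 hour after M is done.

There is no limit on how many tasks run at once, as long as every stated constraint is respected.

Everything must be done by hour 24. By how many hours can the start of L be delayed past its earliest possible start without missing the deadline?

1

Nothing blocks M, so it runs from hour 0 to hour 2.
Nothing blocks J, so it runs from hour 0 to hour 2.
For K: J (finishes hour 2, plus 1-hour gap → hour 3); M (finishes hour 2). Taking the maximum gives a start of hour 3, and it finishes at 3 + 3 = hour 6.
L has to wait for K (finishes hour 6, plus 3-hour gap → hour 9); M (finishes hour 2). The latest of these is hour 9, so L runs hour 9 to 9 + 6 = hour 15.

Working backward from the deadline:
P has no dependents, so it just needs to finish by hour 24. Starting by 24 − 5 = hour 19 achieves that.
Since P (must start by hour 19) depends on it, O must finish by hour 19. Backing off its 1-hour duration gives a latest start of hour 18.
L feeds into O (must start by hour 18, minus 2-hour gap → hour 16); so L must finish by hour 16 and therefore start by hour 10.
So L can start as early as hour 9 and as late as hour 10, giving 10 − 9 = 1 hour of slack.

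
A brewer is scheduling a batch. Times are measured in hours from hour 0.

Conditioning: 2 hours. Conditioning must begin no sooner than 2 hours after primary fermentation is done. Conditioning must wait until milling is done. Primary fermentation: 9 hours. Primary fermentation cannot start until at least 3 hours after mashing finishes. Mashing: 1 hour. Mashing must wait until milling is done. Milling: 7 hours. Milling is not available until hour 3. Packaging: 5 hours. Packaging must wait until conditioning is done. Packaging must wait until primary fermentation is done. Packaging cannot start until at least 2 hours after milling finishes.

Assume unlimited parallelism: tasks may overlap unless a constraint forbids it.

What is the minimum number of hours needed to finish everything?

32

Milling waits on its own release at hour 3, so it starts at hour 3 and finishes at 3 + 7 = hour 10.
Mashing waits on milling (finishes hour 10), so it starts at hour 10 and finishes at 10 + 1 = hour 11.
After mashing (finishes hour 11, plus 3-hour gap → hour 14), primary fermentation can start at hour 14 and finishes at hour 23.
Conditioning cannot start until primary fermentation (finishes hour 23, plus 2-hour gap → hour 25); milling (finishes hour 10). The controlling bound is hour 25, so conditioning finishes at 25 + 2 = hour 27.
Packaging has to wait for conditioning (finishes hour 27); primary fermentation (finishes hour 23); milling (finishes hour 10, plus 2-hour gap → hour 12). The latest of these is hour 27, so packaging runs hour 27 to 27 + 5 = hour 32.
All tasks are finished once the last one completes. Finish times: Milling at 10, Mashing at 11, Primary fermentation at 23, Conditioning at 27, Packaging at 32. The latest is hour 32.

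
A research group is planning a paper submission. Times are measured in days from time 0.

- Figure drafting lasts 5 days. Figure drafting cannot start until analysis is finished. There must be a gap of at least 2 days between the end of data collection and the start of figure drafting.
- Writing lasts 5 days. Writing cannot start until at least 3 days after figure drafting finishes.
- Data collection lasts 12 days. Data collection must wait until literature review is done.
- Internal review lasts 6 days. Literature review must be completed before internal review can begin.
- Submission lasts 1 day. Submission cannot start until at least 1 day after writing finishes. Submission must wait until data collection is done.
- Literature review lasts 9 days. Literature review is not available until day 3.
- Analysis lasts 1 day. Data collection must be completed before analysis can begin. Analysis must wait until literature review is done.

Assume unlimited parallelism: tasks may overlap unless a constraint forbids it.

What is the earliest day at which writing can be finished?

Literature review waits on its own release at day 3, so it starts at day 3 and finishes at 3 + 9 = day 12.
After literature review (finishes day 12), data collection can start at day 12 and finishes at day 24.
Analysis needs all of data collection (finishes day 24); literature review (finishes day 12). That puts its earliest start at day 24; it finishes at 24 + 1 = day 25.
For figure drafting: analysis (finishes day 25); data collection (finishes day 24, plus 2-day gap → day 26). Taking the maximum gives a start of day 26, and it finishes at 26 + 5 = day 31.
Writing cannot begin until figure drafting (finishes day 31, plus 3-day gap → day 34). It runs from day 34 to 34 + 5 = day 39.

39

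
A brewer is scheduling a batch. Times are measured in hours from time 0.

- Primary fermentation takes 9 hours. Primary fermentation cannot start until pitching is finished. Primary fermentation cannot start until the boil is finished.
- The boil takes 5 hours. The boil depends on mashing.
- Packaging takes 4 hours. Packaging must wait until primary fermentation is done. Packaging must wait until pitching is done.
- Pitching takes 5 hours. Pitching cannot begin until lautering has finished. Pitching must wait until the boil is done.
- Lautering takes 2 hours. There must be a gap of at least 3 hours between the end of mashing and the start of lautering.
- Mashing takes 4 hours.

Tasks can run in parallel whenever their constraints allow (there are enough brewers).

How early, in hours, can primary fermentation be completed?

23

Nothing blocks mashing, so it runs from hour 0 to hour 4.
After mashing (finishes hour 4), the boil can start at hour 4 and finishes at hour 9.
Lautering waits on mashing (finishes hour 4, plus 3-hour gap → hour 7), so it starts at hour 7 and finishes at 7 + 2 = hour 9.
For pitching: lautering (finishes hour 9); the boil (finishes hour 9). Taking the maximum gives a start of hour 9, and it finishes at 9 + 5 = hour 14.
Primary fermentation has to wait for pitching (finishes hour 14); the boil (finishes hour 9). The latest of these is hour 14, so primary fermentation runs hour 14 to 14 + 9 = hour 23.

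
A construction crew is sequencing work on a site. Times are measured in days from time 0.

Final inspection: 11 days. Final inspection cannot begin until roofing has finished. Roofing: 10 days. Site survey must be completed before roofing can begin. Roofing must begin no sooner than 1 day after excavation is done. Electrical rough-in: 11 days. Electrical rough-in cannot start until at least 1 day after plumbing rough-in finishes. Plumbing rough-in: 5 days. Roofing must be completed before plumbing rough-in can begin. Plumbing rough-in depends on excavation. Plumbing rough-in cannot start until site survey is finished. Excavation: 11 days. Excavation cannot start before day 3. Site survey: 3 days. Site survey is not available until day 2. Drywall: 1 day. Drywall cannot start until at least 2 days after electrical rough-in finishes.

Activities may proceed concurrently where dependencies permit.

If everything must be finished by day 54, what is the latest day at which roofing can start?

24

To finish by day 54, drywall (duration 1) must start no later than day 53.
Electrical rough-in must finish before drywall (must start by day 53, minus 2-day gap → day 51). With an 11-day duration, electrical rough-in must start by 51 − 11 = day 40.
Since electrical rough-in (must start by day 40, minus 1-day gap → day 39) depends on it, plumbing rough-in must finish by day 39. Backing off its 5-day duration gives a latest start of day 34.
Final inspection must finish by day 54; it takes 11 days, so it must start by 54 − 11 = day 43.
Roofing has several dependents: plumbing rough-in (must start by day 34); final inspection (must start by day 43). The earliest of those limits is day 34, so roofing must start by 34 − 10 = day 24.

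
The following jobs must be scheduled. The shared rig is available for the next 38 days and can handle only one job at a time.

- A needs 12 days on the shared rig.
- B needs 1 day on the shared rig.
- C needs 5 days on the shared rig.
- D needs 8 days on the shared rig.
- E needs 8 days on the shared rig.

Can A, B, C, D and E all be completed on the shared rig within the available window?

Running back to back, the jobs need 12 + 1 + 5 + 8 + 8 = 34 days on the shared rig.
Since 34 ≤ 38, they fit within the window.

Yes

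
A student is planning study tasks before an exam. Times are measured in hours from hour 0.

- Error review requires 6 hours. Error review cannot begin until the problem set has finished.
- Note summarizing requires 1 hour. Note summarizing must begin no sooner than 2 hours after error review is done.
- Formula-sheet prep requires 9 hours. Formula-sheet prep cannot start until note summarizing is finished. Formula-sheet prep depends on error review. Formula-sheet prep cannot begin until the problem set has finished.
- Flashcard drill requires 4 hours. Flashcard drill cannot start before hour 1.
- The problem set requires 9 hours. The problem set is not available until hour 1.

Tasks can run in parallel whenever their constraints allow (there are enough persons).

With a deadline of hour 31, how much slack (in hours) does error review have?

After its own release at hour 1, the problem set can start at hour 1 and finishes at hour 10.
After the problem set (finishes hour 10), error review can start at hour 10 and finishes at hour 16.

Working backward from the deadline:
Formula-sheet prep must finish by hour 31; it takes 9 hours, so it must start by 31 − 9 = hour 22.
Note summarizing has to be done before formula-sheet prep (must start by hour 22). That means finishing by hour 22, i.e. starting by 22 − 1 = hour 21.
For error review: note summarizing (must start by hour 21, minus 2-hour gap → hour 19); formula-sheet prep (must start by hour 22). The most restrictive is hour 19; with a 6-hour duration, error review must start by hour 13.
So error review can start as early as hour 10 and as late as hour 13, giving 13 − 10 = 3 hours of slack.

3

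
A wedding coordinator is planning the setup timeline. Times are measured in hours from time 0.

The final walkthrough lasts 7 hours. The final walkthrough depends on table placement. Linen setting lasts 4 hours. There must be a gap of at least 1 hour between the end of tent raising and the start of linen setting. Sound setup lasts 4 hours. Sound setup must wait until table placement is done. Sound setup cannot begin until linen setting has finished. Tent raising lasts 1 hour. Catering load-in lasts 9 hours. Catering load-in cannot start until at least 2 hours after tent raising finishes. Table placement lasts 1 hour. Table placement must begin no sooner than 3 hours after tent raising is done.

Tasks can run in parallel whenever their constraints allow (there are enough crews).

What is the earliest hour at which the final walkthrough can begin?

Nothing blocks tent raising, so it runs from hour 0 to hour 1.
After tent raising (finishes hour 1, plus 3-hour gap → hour 4), table placement can start at hour 4 and finishes at hour 5.
The final walkthrough waits on table placement (finishes hour 5), so the earliest it can start is hour 5.

5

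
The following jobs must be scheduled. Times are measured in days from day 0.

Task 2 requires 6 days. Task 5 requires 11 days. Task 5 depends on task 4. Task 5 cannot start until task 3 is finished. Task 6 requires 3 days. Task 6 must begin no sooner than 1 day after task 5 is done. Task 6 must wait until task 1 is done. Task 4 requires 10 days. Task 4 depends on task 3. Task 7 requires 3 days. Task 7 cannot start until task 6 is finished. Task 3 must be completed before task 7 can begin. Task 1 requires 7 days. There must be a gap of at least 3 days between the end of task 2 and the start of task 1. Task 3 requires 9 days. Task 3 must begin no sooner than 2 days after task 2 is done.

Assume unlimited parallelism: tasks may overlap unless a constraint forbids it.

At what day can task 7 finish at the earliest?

45

Nothing blocks task 2, so it runs from day 0 to day 6.
After task 2 (finishes day 6, plus 2-day gap → day 8), task 3 can start at day 8 and finishes at day 17.
Task 4 waits on task 3 (finishes day 17), so it starts at day 17 and finishes at 17 + 10 = day 27.
Task 5 has to wait for task 4 (finishes day 27); task 3 (finishes day 17). The latest of these is day 27, so task 5 runs day 27 to 27 + 11 = day 38.
Task 1 cannot begin until task 2 (finishes day 6, plus 3-day gap → day 9). It runs from day 9 to 9 + 7 = day 16.
For task 6: task 5 (finishes day 38, plus 1-day gap → day 39); task 1 (finishes day 16). Taking the maximum gives a start of day 39, and it finishes at 39 + 3 = day 42.
Task 7 needs all of task 6 (finishes day 42); task 3 (finishes day 17). That puts its earliest start at day 42; it finishes at 42 + 3 = day 45.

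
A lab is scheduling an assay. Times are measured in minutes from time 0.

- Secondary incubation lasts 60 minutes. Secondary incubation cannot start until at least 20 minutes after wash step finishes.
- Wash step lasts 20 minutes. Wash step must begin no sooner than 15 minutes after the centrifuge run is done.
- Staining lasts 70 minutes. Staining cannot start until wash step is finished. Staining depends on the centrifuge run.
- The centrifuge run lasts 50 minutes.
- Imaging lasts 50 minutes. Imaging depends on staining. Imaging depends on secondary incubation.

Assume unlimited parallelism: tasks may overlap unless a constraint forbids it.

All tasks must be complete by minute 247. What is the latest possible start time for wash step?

Imaging must finish by minute 247; it takes 50 minutes, so it must start by 247 − 50 = minute 197.
Since imaging (must start by minute 197) depends on it, staining must finish by minute 197. Backing off its 70-minute duration gives a latest start of minute 127.
Secondary incubation must finish before imaging (must start by minute 197). With a 60-minute duration, secondary incubation must start by 197 − 60 = minute 137.
Wash step has several dependents: staining (must start by minute 127); secondary incubation (must start by minute 137, minus 20-minute gap → minute 117). The earliest of those limits is minute 117, so wash step must start by 117 − 20 = minute 97.

97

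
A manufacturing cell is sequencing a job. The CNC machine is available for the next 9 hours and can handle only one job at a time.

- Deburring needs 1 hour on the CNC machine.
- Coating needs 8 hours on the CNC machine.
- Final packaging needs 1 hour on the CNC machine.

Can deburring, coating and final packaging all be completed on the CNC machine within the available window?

Running back to back, the jobs need 1 + 8 + 1 = 10 hours on the CNC machine.
Since 10 > 9, they cannot all fit.

No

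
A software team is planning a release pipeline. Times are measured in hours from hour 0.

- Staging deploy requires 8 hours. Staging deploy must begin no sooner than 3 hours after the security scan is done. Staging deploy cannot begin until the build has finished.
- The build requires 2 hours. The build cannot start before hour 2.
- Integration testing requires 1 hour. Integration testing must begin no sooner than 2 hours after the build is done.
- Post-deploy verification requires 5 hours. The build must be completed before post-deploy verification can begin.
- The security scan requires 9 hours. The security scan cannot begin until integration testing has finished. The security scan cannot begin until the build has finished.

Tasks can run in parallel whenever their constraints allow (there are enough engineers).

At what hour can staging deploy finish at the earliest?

27

After its own release at hour 2, the build can start at hour 2 and finishes at hour 4.
After the build (finishes hour 4, plus 2-hour gap → hour 6), integration testing can start at hour 6 and finishes at hour 7.
For the security scan: integration testing (finishes hour 7); the build (finishes hour 4). Taking the maximum gives a start of hour 7, and it finishes at 7 + 9 = hour 16.
For staging deploy: the security scan (finishes hour 16, plus 3-hour gap → hour 19); the build (finishes hour 4). Taking the maximum gives a start of hour 19, and it finishes at 19 + 8 = hour 27.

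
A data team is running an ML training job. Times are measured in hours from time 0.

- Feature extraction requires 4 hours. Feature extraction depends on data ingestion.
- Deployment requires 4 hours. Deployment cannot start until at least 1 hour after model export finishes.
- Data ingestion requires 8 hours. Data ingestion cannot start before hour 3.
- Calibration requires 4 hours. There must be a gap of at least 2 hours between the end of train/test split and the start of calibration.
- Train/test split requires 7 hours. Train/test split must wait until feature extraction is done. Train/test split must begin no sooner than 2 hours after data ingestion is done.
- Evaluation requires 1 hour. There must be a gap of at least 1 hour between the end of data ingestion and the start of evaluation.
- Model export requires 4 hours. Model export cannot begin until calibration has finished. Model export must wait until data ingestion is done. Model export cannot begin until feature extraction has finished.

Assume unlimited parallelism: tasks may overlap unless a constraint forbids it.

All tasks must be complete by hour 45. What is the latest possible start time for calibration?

32

Nothing follows deployment; the deadline of hour 45 is its only limit. It must start by 45 − 4 = hour 41.
Model export has to be done before deployment (must start by hour 41, minus 1-hour gap → hour 40). That means finishing by hour 40, i.e. starting by 40 − 4 = hour 36.
Since model export (must start by hour 36) depends on it, calibration must finish by hour 36. Backing off its 4-hour duration gives a latest start of hour 32.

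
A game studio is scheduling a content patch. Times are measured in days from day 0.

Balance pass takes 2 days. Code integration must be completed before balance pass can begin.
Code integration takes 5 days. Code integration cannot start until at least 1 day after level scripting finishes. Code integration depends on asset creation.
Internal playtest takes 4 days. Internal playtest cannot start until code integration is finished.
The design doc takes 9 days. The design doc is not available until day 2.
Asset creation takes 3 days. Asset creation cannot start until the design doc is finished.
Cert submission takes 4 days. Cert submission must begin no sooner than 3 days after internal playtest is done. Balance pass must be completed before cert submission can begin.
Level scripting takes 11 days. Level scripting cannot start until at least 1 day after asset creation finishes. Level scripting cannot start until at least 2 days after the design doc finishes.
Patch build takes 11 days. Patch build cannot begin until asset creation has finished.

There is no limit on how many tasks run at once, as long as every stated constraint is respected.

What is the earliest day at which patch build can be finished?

25

After its own release at day 2, the design doc can start at day 2 and finishes at day 11.
Asset creation waits on the design doc (finishes day 11), so it starts at day 11 and finishes at 11 + 3 = day 14.
Patch build cannot begin until asset creation (finishes day 14). It runs from day 14 to 14 + 11 = day 25.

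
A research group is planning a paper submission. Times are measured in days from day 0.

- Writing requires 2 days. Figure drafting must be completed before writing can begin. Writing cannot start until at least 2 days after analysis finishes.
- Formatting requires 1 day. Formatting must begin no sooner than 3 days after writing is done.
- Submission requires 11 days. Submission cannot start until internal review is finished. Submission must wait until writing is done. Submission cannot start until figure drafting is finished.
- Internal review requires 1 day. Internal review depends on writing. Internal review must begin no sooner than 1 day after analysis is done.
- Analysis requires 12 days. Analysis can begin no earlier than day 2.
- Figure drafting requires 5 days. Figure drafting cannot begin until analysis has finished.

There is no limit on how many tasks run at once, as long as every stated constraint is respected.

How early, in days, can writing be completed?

Analysis cannot begin until its own release at day 2. It runs from day 2 to 2 + 12 = day 14.
Figure drafting cannot begin until analysis (finishes day 14). It runs from day 14 to 14 + 5 = day 19.
Writing cannot start until figure drafting (finishes day 19); analysis (finishes day 14, plus 2-day gap → day 16). The controlling bound is day 19, so writing finishes at 19 + 2 = day 21.

21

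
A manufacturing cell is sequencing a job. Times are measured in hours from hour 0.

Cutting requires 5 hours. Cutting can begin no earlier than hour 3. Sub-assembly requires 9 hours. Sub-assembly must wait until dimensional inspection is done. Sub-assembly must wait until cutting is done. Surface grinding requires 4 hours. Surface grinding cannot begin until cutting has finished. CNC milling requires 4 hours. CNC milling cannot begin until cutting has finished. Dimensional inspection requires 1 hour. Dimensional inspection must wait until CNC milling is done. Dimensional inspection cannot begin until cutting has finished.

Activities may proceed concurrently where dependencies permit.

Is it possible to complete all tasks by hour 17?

Cutting cannot begin until its own release at hour 3. It runs from hour 3 to 3 + 5 = hour 8.
After cutting (finishes hour 8), surface grinding can start at hour 8 and finishes at hour 12.
CNC milling cannot begin until cutting (finishes hour 8). It runs from hour 8 to 8 + 4 = hour 12.
For dimensional inspection: CNC milling (finishes hour 12); cutting (finishes hour 8). Taking the maximum gives a start of hour 12, and it finishes at 12 + 1 = hour 13.
For sub-assembly: dimensional inspection (finishes hour 13); cutting (finishes hour 8). Taking the maximum gives a start of hour 13, and it finishes at 13 + 9 = hour 22.
The earliest everything can be done is hour 22, which is after the deadline of 17, so it is not possible.

No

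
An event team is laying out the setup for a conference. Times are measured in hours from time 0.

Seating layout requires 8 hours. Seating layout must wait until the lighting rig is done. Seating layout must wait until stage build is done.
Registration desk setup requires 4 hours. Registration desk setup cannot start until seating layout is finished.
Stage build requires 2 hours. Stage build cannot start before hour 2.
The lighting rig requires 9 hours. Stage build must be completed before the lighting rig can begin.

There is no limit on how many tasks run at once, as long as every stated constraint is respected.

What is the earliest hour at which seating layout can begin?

13

After its own release at hour 2, stage build can start at hour 2 and finishes at hour 4.
After stage build (finishes hour 4), the lighting rig can start at hour 4 and finishes at hour 13.
Seating layout waits on the lighting rig (finishes hour 13); stage build (finishes hour 4). The latest of these is hour 13, which is the earliest seating layout can start.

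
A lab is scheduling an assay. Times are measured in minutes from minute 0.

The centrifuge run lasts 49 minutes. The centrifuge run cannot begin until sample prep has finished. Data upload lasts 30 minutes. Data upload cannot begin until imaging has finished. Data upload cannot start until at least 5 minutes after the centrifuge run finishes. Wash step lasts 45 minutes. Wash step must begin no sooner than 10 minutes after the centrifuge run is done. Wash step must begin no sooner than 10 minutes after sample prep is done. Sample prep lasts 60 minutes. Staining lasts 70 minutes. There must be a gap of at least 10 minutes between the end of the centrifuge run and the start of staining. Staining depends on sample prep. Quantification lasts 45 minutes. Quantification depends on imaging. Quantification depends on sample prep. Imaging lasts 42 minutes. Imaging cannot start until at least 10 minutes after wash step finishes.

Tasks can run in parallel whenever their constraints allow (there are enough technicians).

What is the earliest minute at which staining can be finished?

189

Nothing blocks sample prep, so it runs from minute 0 to minute 60.
After sample prep (finishes minute 60), the centrifuge run can start at minute 60 and finishes at minute 109.
For staining: the centrifuge run (finishes minute 109, plus 10-minute gap → minute 119); sample prep (finishes minute 60). Taking the maximum gives a start of minute 119, and it finishes at 119 + 70 = minute 189.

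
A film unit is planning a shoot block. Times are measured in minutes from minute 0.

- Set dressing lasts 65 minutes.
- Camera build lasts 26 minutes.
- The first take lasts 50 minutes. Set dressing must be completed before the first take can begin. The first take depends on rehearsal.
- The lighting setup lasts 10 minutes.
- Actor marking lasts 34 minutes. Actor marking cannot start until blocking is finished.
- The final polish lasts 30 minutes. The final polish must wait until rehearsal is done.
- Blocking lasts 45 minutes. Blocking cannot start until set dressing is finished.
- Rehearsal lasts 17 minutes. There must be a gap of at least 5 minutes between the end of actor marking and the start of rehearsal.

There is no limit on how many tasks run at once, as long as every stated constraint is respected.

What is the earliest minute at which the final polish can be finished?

196

Set dressing has no prerequisites, so it starts at minute 0 and finishes at minute 65.
Blocking waits on set dressing (finishes minute 65), so it starts at minute 65 and finishes at 65 + 45 = minute 110.
After blocking (finishes minute 110), actor marking can start at minute 110 and finishes at minute 144.
After actor marking (finishes minute 144, plus 5-minute gap → minute 149), rehearsal can start at minute 149 and finishes at minute 166.
The final polish cannot begin until rehearsal (finishes minute 166). It runs from minute 166 to 166 + 30 = minute 196.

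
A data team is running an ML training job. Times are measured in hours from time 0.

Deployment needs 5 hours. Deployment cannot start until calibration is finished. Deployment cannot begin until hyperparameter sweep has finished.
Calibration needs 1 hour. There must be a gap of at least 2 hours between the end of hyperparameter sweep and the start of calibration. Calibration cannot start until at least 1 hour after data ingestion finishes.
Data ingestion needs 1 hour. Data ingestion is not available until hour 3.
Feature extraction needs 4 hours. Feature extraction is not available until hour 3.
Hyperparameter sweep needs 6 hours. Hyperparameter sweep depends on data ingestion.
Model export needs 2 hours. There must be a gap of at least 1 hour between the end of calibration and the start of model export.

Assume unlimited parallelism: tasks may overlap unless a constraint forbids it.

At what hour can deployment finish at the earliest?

18

Data ingestion waits on its own release at hour 3, so it starts at hour 3 and finishes at 3 + 1 = hour 4.
After data ingestion (finishes hour 4), hyperparameter sweep can start at hour 4 and finishes at hour 10.
Calibration needs all of hyperparameter sweep (finishes hour 10, plus 2-hour gap → hour 12); data ingestion (finishes hour 4, plus 1-hour gap → hour 5). That puts its earliest start at hour 12; it finishes at 12 + 1 = hour 13.
Deployment cannot start until calibration (finishes hour 13); hyperparameter sweep (finishes hour 10). The controlling bound is hour 13, so deployment finishes at 13 + 5 = hour 18.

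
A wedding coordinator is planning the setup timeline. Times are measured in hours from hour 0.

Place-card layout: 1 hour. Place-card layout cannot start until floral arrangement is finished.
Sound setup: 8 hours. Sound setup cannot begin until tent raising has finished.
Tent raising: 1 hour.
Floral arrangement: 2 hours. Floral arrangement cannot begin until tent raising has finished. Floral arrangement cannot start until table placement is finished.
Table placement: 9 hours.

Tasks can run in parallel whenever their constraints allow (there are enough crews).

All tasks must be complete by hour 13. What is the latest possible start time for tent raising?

4

To finish by hour 13, place-card layout (duration 1) must start no later than hour 12.
Floral arrangement must finish before place-card layout (must start by hour 12). With a 2-hour duration, floral arrangement must start by 12 − 2 = hour 10.
Sound setup must finish by hour 13; it takes 8 hours, so it must start by 13 − 8 = hour 5.
Tent raising feeds floral arrangement (must start by hour 10); sound setup (must start by hour 5). Taking the minimum, tent raising must finish by hour 5 and start by 5 − 1 = hour 4.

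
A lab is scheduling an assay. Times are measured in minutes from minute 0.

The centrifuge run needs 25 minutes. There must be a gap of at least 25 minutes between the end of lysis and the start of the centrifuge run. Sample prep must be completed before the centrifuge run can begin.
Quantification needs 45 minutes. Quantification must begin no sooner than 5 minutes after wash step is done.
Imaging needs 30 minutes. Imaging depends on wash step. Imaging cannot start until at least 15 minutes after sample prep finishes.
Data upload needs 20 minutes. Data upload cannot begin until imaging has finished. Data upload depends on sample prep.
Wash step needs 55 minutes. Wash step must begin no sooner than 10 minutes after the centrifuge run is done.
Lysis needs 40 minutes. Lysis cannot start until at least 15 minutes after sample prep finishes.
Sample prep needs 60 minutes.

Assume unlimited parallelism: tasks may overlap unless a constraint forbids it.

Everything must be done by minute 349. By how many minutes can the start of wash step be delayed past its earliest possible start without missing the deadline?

Sample prep can start immediately at minute 0; it finishes at minute 60.
Lysis waits on sample prep (finishes minute 60, plus 15-minute gap → minute 75), so it starts at minute 75 and finishes at 75 + 40 = minute 115.
The centrifuge run needs all of lysis (finishes minute 115, plus 25-minute gap → minute 140); sample prep (finishes minute 60). That puts its earliest start at minute 140; it finishes at 140 + 25 = minute 165.
Wash step cannot begin until the centrifuge run (finishes minute 165, plus 10-minute gap → minute 175). It runs from minute 175 to 175 + 55 = minute 230.

Working backward from the deadline:
Data upload has no dependents, so it just needs to finish by minute 349. Starting by 349 − 20 = minute 329 achieves that.
Imaging must finish before data upload (must start by minute 329). With a 30-minute duration, imaging must start by 329 − 30 = minute 299.
Quantification has no dependents, so it just needs to finish by minute 349. Starting by 349 − 45 = minute 304 achieves that.
Wash step must finish in time for imaging (must start by minute 299); quantification (must start by minute 304, minus 5-minute gap → minute 299). The tightest is minute 299, so wash step must start by 299 − 55 = minute 244.
So wash step can start as early as minute 175 and as late as minute 244, giving 244 − 175 = 69 minutes of slack.

69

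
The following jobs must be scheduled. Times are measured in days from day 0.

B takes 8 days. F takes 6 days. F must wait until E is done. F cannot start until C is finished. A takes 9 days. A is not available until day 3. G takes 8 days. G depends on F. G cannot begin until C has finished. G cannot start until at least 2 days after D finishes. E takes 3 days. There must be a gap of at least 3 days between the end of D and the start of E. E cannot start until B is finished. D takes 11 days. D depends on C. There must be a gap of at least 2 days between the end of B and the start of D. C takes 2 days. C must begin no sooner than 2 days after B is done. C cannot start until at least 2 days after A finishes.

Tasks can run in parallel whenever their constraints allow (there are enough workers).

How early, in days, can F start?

B has no prerequisites, so it starts at day 0 and finishes at day 8.
A waits on its own release at day 3, so it starts at day 3 and finishes at 3 + 9 = day 12.
C has to wait for B (finishes day 8, plus 2-day gap → day 10); A (finishes day 12, plus 2-day gap → day 14). The latest of these is day 14, so C runs day 14 to 14 + 2 = day 16.
D cannot start until C (finishes day 16); B (finishes day 8, plus 2-day gap → day 10). The controlling bound is day 16, so D finishes at 16 + 11 = day 27.
E cannot start until D (finishes day 27, plus 3-day gap → day 30); B (finishes day 8). The controlling bound is day 30, so E finishes at 30 + 3 = day 33.
F waits on E (finishes day 33); C (finishes day 16). The latest of these is day 33, which is the earliest F can start.

33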